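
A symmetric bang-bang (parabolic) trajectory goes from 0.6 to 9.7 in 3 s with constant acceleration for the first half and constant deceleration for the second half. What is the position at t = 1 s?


Symmetric rest-to-rest: each phase covers (pf-p0)/2 in time T/2. 0.5*a*(T/2)^2 = (pf-p0)/2 => a = 4*(pf-p0)/T^2
a = 4*(9.7-0.6)/3^2 = 4.0444
t = 1 is in the acceleration phase (t <= T/2).
p = p0 + 0.5*a*t^2 = 0.6 + 0.5*4.0444*1^2
= 2.6222


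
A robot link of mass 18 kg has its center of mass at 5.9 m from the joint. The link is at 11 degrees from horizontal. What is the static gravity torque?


tau = m*g*L*cos(angle)
= 18 * 9.81 * 5.9 * cos(11 deg)
= 18 * 9.81 * 5.9 * 0.9816
= 1022.6808 Nm


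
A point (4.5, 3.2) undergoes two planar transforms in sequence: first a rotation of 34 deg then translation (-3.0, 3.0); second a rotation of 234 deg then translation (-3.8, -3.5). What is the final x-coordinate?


After transform 1:
x1 = cos(34)*4.5 - sin(34)*3.2 + -3.0 = -1.0587
y1 = sin(34)*4.5 + cos(34)*3.2 + 3.0 = 8.1693
After transform 2:
x2 = cos(234)*-1.0587 - sin(234)*8.1693 + -3.8
= 3.4314


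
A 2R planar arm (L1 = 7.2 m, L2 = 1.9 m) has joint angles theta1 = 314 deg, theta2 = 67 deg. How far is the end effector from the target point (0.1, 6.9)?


End effector via forward kinematics:
x = L1*cos(t1) + L2*cos(t1+t2) = 6.7753
y = L1*sin(t1) + L2*sin(t1+t2) = -4.4983
Distance to target:
d = sqrt((0.1 - 6.7753)^2 + (6.9 - -4.4983)^2)
= sqrt(44.5602 + 129.9223)
= 13.2092 m


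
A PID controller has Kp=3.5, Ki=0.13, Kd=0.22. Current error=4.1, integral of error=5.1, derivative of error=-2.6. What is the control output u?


u = Kp*e + Ki*int(e) + Kd*de/dt
= 3.5*4.1 + 0.13*5.1 + 0.22*(-2.6)
= 14.35 + 0.663 + -0.572
= 14.441


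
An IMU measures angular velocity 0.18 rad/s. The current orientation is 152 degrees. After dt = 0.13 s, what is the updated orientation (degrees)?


delta_theta = w * dt = 0.18 * 0.13 = 0.0234 rad
= 1.3407 deg
theta_new = 152 + 1.3407 = 153.3407 deg


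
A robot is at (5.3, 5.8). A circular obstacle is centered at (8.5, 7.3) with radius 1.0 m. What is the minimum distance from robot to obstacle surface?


center_dist = sqrt((5.3-8.5)^2 + (5.8-7.3)^2)
= sqrt(10.24 + 2.25)
= 3.5341
min_dist = center_dist - radius = 3.5341 - 1.0 = 2.5341 m


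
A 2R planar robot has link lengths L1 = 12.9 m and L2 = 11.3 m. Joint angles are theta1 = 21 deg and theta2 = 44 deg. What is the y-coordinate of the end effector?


Convert angles to radians: theta1 = 0.3665, theta2 = 0.7679
y = L1*sin(theta1) + L2*sin(theta1+theta2)
y = 4.6229 + 10.2413
y = 14.8642


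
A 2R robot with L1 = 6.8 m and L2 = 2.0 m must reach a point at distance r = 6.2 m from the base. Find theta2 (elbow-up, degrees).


cos(theta2) = (r^2 - L1^2 - L2^2) / (2*L1*L2)
cos(theta2) = (38.44 - 46.24 - 4.0) / 27.2
cos(theta2) = -0.433824
theta2 = 115.7105 degrees


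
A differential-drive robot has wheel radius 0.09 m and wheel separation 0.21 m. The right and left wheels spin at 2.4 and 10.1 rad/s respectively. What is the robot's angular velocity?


vR = r*wR = 0.09*2.4 = 0.216 m/s
vL = r*wL = 0.09*10.1 = 0.909 m/s
v = (vR+vL)/2 = 0.5625 m/s
omega = (vR-vL)/L = -3.3 rad/s
angular velocity = -3.3 rad/s


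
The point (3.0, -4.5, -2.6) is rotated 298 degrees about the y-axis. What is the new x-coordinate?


Rotation about y-axis: x' = x*cos(theta) + z*sin(theta)
= 3.0 * 0.4695 + -2.6 * -0.8829
= 3.7041


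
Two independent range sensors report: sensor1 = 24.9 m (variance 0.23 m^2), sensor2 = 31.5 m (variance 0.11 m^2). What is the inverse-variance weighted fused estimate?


w1 = (1/var1) / (1/var1 + 1/var2)
   = 4.3478 / (4.3478 + 9.0909) = 0.3235
w2 = 1 - w1 = 0.6765
fused = w1*s1 + w2*s2 = 8.0559 + 21.3088
= 29.3647 m


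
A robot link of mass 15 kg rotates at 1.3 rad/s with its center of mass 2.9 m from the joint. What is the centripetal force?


F = m * omega^2 * r
= 15 * 1.3^2 * 2.9
= 15 * 1.69 * 2.9
= 73.515 N


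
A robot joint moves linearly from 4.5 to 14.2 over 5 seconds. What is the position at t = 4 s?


s = t/T = 4/5 = 0.8
p(t) = p0 + (pf-p0)*s
= 4.5 + (14.2 - 4.5) * 0.8
= 12.26


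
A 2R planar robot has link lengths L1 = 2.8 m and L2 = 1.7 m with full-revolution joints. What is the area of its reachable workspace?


r_max = L1 + L2 = 4.5 m
r_min = |L1 - L2| = 1.1 m
Area = pi*(r_max^2 - r_min^2)
= pi*(20.25 - 1.21)
= pi * 19.04
= 59.8159 m^2


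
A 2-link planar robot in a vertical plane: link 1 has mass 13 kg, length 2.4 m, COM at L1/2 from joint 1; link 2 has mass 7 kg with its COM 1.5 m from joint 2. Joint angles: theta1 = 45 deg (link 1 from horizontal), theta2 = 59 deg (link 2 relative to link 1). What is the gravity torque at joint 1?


Horizontal distance from joint 1 to link-1 COM:
  x_c1 = (L1/2)*cos(t1) = 1.2 * 0.7071 = 0.8485 m
Horizontal distance from joint 1 to link-2 COM:
  x_c2 = L1*cos(t1) + Lc2*cos(t1+t2)
       = 2.4*0.7071 + 1.5*-0.2419 = 1.3342 m
tau1 = m1*g*x_c1 + m2*g*x_c2
     = 13*9.81*0.8485 + 7*9.81*1.3342
     = 108.2128 + 91.6177
     = 199.8305 Nm


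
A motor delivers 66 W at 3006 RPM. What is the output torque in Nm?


omega = 3006 * 2*pi/60 = 314.7876 rad/s
tau = P / omega = 66 / 314.7876
= 0.2097 Nm


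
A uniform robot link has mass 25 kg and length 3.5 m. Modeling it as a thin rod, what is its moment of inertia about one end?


I = (1/3) * m * L^2
= (1/3) * 25 * 3.5^2
= 0.333333 * 25 * 12.25
= 102.0833 kg*m^2


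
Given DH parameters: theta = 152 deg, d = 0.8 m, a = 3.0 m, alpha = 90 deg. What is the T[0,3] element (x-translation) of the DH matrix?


T[0,3] = a * cos(theta)
= 3.0 * cos(152 deg)
= 3.0 * -0.8829
= -2.6488


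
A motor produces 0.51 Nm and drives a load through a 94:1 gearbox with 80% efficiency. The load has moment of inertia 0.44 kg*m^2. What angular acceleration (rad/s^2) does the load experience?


tau_out = tau_motor * N * eta
= 0.51 * 94 * 0.8 = 38.352 Nm
alpha = tau_out / I = 38.352 / 0.44
= 87.1636 rad/s^2


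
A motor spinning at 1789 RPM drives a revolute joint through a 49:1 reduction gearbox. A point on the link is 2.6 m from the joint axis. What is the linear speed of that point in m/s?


omega_motor = 1789 * 2*pi/60 = 187.3436 rad/s
omega_joint = omega_motor / 49 = 3.8233 rad/s
v = omega_joint * r = 3.8233 * 2.6
= 9.9407 m/s


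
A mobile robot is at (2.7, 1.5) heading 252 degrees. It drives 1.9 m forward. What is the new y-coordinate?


y_new = y0 + d*sin(theta)
= 1.5 + 1.9*sin(252)
= 1.5 + -1.807
= -0.307


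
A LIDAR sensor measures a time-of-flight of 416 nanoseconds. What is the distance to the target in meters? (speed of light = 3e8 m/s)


tof = 416 ns = 4.16e-07 s
dist = c * tof / 2
= 3e8 * 4.16e-07 / 2
= 62.4 m


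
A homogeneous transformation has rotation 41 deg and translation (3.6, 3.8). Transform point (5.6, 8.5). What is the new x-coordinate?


x' = cos(theta)*px - sin(theta)*py + tx
= 0.7547*5.6 - 0.6561*8.5 + 3.6
= 2.2499


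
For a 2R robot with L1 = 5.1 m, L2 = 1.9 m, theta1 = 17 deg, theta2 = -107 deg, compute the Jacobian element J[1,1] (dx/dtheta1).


J[1,1] = -L1*sin(t1) - L2*sin(t1+t2)
= -5.1*sin(17) - 1.9*sin(-90)
= 0.4089


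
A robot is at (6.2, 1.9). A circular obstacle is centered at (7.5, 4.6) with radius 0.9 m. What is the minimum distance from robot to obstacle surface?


center_dist = sqrt((6.2-7.5)^2 + (1.9-4.6)^2)
= sqrt(1.69 + 7.29)
= 2.9967
min_dist = center_dist - radius = 2.9967 - 0.9 = 2.0967 m


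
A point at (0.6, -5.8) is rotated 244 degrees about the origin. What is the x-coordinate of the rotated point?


x' = x*cos(theta) - y*sin(theta)
cos(244 deg) = -0.4384, sin(244 deg) = -0.8988
x' = 0.6 * -0.4384 - -5.8 * -0.8988
= -0.263 - 5.213
= -5.476


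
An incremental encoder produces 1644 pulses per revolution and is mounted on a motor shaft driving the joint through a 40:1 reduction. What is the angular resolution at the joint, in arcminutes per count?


counts per rev = 1644
effective counts at joint = 1644 * 40 = 65760
resolution = 360*60 / 65760
= 0.3285 arcmin/count


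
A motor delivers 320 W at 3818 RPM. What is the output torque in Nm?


omega = 3818 * 2*pi/60 = 399.82 rad/s
tau = P / omega = 320 / 399.82
= 0.8004 Nm


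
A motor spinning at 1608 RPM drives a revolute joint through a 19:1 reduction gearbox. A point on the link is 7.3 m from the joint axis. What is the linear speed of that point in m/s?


omega_motor = 1608 * 2*pi/60 = 168.3894 rad/s
omega_joint = omega_motor / 19 = 8.8626 rad/s
v = omega_joint * r = 8.8626 * 7.3
= 64.697 m/s


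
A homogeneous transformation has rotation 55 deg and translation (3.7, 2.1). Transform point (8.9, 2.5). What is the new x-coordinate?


x' = cos(theta)*px - sin(theta)*py + tx
= 0.5736*8.9 - 0.8192*2.5 + 3.7
= 6.757


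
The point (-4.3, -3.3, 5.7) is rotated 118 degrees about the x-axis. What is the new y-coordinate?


Rotation about x-axis: y' = y*cos(theta) - z*sin(theta)
= -3.3 * -0.4695 - 5.7 * 0.8829
= -3.4835


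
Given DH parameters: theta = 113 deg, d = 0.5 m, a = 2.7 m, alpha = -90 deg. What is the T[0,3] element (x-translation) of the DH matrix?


T[0,3] = a * cos(theta)
= 2.7 * cos(113 deg)
= 2.7 * -0.3907
= -1.055


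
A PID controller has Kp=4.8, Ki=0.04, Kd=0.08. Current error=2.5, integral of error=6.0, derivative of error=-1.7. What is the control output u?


u = Kp*e + Ki*int(e) + Kd*de/dt
= 4.8*2.5 + 0.04*6.0 + 0.08*(-1.7)
= 12.0 + 0.24 + -0.136
= 12.104


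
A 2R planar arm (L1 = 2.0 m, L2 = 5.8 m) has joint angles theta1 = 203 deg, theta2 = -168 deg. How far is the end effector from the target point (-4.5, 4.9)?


End effector via forward kinematics:
x = L1*cos(t1) + L2*cos(t1+t2) = 2.9101
y = L1*sin(t1) + L2*sin(t1+t2) = 2.5453
Distance to target:
d = sqrt((-4.5 - 2.9101)^2 + (4.9 - 2.5453)^2)
= sqrt(54.9092 + 5.5447)
= 7.7752 m


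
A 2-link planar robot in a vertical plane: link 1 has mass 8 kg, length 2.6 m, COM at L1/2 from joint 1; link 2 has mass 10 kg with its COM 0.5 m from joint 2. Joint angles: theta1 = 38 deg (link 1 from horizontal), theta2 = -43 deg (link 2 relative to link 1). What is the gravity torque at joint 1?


Horizontal distance from joint 1 to link-1 COM:
  x_c1 = (L1/2)*cos(t1) = 1.3 * 0.788 = 1.0244 m
Horizontal distance from joint 1 to link-2 COM:
  x_c2 = L1*cos(t1) + Lc2*cos(t1+t2)
       = 2.6*0.788 + 0.5*0.9962 = 2.5469 m
tau1 = m1*g*x_c1 + m2*g*x_c2
     = 8*9.81*1.0244 + 10*9.81*2.5469
     = 80.396 + 249.8534
     = 330.2494 Nm


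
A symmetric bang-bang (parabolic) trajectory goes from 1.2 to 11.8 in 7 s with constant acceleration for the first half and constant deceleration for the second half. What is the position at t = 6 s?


Symmetric rest-to-rest: each phase covers (pf-p0)/2 in time T/2. 0.5*a*(T/2)^2 = (pf-p0)/2 => a = 4*(pf-p0)/T^2
a = 4*(11.8-1.2)/7^2 = 0.8653
t = 6 is in the deceleration phase (t > T/2).
p = pf - 0.5*a*(T-t)^2 = 11.8 - 0.5*0.8653*1^2
= 11.3673


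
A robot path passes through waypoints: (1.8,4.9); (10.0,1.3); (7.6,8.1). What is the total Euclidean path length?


Segment lengths:
  seg1 = sqrt((8.2)^2 + (-3.6)^2) = 8.9554
  seg2 = sqrt((-2.4)^2 + (6.8)^2) = 7.2111
Total = 16.1665


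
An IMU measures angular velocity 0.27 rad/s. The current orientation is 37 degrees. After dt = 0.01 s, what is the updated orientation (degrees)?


delta_theta = w * dt = 0.27 * 0.01 = 0.0027 rad
= 0.1547 deg
theta_new = 37 + 0.1547 = 37.1547 deg


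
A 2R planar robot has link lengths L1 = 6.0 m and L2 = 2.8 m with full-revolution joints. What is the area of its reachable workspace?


r_max = L1 + L2 = 8.8 m
r_min = |L1 - L2| = 3.2 m
Area = pi*(r_max^2 - r_min^2)
= pi*(77.44 - 10.24)
= pi * 67.2
= 211.115 m^2


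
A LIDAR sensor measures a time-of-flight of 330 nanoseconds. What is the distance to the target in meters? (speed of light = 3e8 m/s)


tof = 330 ns = 3.3e-07 s
dist = c * tof / 2
= 3e8 * 3.3e-07 / 2
= 49.5 m


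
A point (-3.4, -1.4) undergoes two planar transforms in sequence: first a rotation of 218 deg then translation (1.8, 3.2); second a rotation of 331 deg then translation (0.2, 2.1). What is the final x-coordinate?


After transform 1:
x1 = cos(218)*-3.4 - sin(218)*-1.4 + 1.8 = 3.6173
y1 = sin(218)*-3.4 + cos(218)*-1.4 + 3.2 = 6.3965
After transform 2:
x2 = cos(331)*3.6173 - sin(331)*6.3965 + 0.2
= 6.4648


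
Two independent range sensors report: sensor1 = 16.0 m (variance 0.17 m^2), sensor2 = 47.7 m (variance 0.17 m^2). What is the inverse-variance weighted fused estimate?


w1 = (1/var1) / (1/var1 + 1/var2)
   = 5.8824 / (5.8824 + 5.8824) = 0.5
w2 = 1 - w1 = 0.5
fused = w1*s1 + w2*s2 = 8.0 + 23.85
= 31.85 m


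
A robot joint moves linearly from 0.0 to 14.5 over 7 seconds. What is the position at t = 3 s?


s = t/T = 3/7 = 0.4286
p(t) = p0 + (pf-p0)*s
= 0.0 + (14.5 - 0.0) * 0.4286
= 6.2143


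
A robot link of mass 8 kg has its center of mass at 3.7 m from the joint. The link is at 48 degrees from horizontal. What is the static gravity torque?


tau = m*g*L*cos(angle)
= 8 * 9.81 * 3.7 * cos(48 deg)
= 8 * 9.81 * 3.7 * 0.6691
= 194.2995 Nm


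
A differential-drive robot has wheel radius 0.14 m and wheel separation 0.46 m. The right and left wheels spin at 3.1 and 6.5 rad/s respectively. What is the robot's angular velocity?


vR = r*wR = 0.14*3.1 = 0.434 m/s
vL = r*wL = 0.14*6.5 = 0.91 m/s
v = (vR+vL)/2 = 0.672 m/s
omega = (vR-vL)/L = -1.0348 rad/s
angular velocity = -1.0348 rad/s


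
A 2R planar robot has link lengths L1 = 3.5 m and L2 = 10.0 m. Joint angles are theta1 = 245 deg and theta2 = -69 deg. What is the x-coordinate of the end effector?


Convert angles to radians: theta1 = 4.2761, theta2 = -1.2043
x = L1*cos(theta1) + L2*cos(theta1+theta2)
x = -1.4792 + -9.9756
x = -11.4548


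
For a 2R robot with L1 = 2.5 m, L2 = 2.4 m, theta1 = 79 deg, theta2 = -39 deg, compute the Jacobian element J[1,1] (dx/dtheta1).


J[1,1] = -L1*sin(t1) - L2*sin(t1+t2)
= -2.5*sin(79) - 2.4*sin(40)
= -3.9968


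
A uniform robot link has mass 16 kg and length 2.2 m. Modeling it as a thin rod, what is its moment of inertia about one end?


I = (1/3) * m * L^2
= (1/3) * 16 * 2.2^2
= 0.333333 * 16 * 4.84
= 25.8133 kg*m^2


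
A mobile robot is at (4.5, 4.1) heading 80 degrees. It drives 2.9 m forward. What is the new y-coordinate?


y_new = y0 + d*sin(theta)
= 4.1 + 2.9*sin(80)
= 4.1 + 2.8559
= 6.9559


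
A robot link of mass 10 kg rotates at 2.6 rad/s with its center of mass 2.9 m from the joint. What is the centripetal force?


F = m * omega^2 * r
= 10 * 2.6^2 * 2.9
= 10 * 6.76 * 2.9
= 196.04 N


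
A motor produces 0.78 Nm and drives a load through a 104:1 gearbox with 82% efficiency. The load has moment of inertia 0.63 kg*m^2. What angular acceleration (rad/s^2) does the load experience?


tau_out = tau_motor * N * eta
= 0.78 * 104 * 0.82 = 66.5184 Nm
alpha = tau_out / I = 66.5184 / 0.63
= 105.5848 rad/s^2


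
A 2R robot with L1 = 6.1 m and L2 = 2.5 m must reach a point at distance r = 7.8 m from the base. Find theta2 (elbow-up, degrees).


cos(theta2) = (r^2 - L1^2 - L2^2) / (2*L1*L2)
cos(theta2) = (60.84 - 37.21 - 6.25) / 30.5
cos(theta2) = 0.569836
theta2 = 55.2612 degrees


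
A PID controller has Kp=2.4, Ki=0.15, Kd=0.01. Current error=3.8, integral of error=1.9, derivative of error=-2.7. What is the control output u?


u = Kp*e + Ki*int(e) + Kd*de/dt
= 2.4*3.8 + 0.15*1.9 + 0.01*(-2.7)
= 9.12 + 0.285 + -0.027
= 9.378


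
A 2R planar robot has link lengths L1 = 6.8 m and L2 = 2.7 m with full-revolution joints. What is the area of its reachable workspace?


r_max = L1 + L2 = 9.5 m
r_min = |L1 - L2| = 4.1 m
Area = pi*(r_max^2 - r_min^2)
= pi*(90.25 - 16.81)
= pi * 73.44
= 230.7186 m^2


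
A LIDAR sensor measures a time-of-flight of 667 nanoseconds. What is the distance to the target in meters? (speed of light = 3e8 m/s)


tof = 667 ns = 6.67e-07 s
dist = c * tof / 2
= 3e8 * 6.67e-07 / 2
= 100.05 m


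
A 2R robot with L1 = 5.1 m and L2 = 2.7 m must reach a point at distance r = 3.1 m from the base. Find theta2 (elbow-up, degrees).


cos(theta2) = (r^2 - L1^2 - L2^2) / (2*L1*L2)
cos(theta2) = (9.61 - 26.01 - 7.29) / 27.54
cos(theta2) = -0.860203
theta2 = 149.3394 degrees


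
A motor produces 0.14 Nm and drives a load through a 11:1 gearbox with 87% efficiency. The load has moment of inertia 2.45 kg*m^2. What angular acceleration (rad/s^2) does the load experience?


tau_out = tau_motor * N * eta
= 0.14 * 11 * 0.87 = 1.3398 Nm
alpha = tau_out / I = 1.3398 / 2.45
= 0.5469 rad/s^2


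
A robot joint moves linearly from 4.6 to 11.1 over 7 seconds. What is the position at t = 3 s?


s = t/T = 3/7 = 0.4286
p(t) = p0 + (pf-p0)*s
= 4.6 + (11.1 - 4.6) * 0.4286
= 7.3857


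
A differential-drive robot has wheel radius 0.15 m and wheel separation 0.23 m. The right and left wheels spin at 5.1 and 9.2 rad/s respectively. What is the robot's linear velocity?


vR = r*wR = 0.15*5.1 = 0.765 m/s
vL = r*wL = 0.15*9.2 = 1.38 m/s
v = (vR+vL)/2 = 1.0725 m/s
omega = (vR-vL)/L = -2.6739 rad/s
linear velocity = 1.0725 m/s


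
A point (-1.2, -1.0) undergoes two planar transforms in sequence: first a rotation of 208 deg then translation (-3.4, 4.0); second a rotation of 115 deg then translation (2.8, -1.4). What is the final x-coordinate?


After transform 1:
x1 = cos(208)*-1.2 - sin(208)*-1.0 + -3.4 = -2.8099
y1 = sin(208)*-1.2 + cos(208)*-1.0 + 4.0 = 5.4463
After transform 2:
x2 = cos(115)*-2.8099 - sin(115)*5.4463 + 2.8
= -0.9485


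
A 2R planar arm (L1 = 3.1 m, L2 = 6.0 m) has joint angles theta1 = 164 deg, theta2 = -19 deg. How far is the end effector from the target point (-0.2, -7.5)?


End effector via forward kinematics:
x = L1*cos(t1) + L2*cos(t1+t2) = -7.8948
y = L1*sin(t1) + L2*sin(t1+t2) = 4.2959
Distance to target:
d = sqrt((-0.2 - -7.8948)^2 + (-7.5 - 4.2959)^2)
= sqrt(59.2103 + 139.1441)
= 14.0838 m


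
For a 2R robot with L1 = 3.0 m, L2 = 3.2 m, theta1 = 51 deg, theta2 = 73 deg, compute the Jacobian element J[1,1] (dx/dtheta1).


J[1,1] = -L1*sin(t1) - L2*sin(t1+t2)
= -3.0*sin(51) - 3.2*sin(124)
= -4.9844


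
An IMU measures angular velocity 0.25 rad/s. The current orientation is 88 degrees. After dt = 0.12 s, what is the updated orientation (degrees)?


delta_theta = w * dt = 0.25 * 0.12 = 0.03 rad
= 1.7189 deg
theta_new = 88 + 1.7189 = 89.7189 deg


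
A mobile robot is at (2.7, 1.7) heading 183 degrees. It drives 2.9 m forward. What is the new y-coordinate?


y_new = y0 + d*sin(theta)
= 1.7 + 2.9*sin(183)
= 1.7 + -0.1518
= 1.5482


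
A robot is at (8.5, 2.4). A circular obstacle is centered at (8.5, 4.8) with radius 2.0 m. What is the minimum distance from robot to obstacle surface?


center_dist = sqrt((8.5-8.5)^2 + (2.4-4.8)^2)
= sqrt(0.0 + 5.76)
= 2.4
min_dist = center_dist - radius = 2.4 - 2.0 = 0.4 m


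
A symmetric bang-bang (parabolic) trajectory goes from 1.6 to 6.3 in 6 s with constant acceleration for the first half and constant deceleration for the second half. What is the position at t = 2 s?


Symmetric rest-to-rest: each phase covers (pf-p0)/2 in time T/2. 0.5*a*(T/2)^2 = (pf-p0)/2 => a = 4*(pf-p0)/T^2
a = 4*(6.3-1.6)/6^2 = 0.5222
t = 2 is in the acceleration phase (t <= T/2).
p = p0 + 0.5*a*t^2 = 1.6 + 0.5*0.5222*2^2
= 2.6444


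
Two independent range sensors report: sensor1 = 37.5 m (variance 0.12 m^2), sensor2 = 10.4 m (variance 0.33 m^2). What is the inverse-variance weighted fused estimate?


w1 = (1/var1) / (1/var1 + 1/var2)
   = 8.3333 / (8.3333 + 3.0303) = 0.7333
w2 = 1 - w1 = 0.2667
fused = w1*s1 + w2*s2 = 27.5 + 2.7733
= 30.2733 m


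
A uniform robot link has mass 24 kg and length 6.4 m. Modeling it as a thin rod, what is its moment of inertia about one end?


I = (1/3) * m * L^2
= (1/3) * 24 * 6.4^2
= 0.333333 * 24 * 40.96
= 327.68 kg*m^2


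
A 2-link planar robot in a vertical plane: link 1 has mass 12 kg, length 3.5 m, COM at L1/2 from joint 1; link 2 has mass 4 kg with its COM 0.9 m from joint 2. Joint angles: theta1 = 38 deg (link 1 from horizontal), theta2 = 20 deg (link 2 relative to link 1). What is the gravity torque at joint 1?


Horizontal distance from joint 1 to link-1 COM:
  x_c1 = (L1/2)*cos(t1) = 1.75 * 0.788 = 1.379 m
Horizontal distance from joint 1 to link-2 COM:
  x_c2 = L1*cos(t1) + Lc2*cos(t1+t2)
       = 3.5*0.788 + 0.9*0.5299 = 3.235 m
tau1 = m1*g*x_c1 + m2*g*x_c2
     = 12*9.81*1.379 + 4*9.81*3.235
     = 162.3381 + 126.94
     = 289.2781 Nm


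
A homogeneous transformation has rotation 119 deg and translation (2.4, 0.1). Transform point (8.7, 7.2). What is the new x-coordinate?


x' = cos(theta)*px - sin(theta)*py + tx
= -0.4848*8.7 - 0.8746*7.2 + 2.4
= -8.1151


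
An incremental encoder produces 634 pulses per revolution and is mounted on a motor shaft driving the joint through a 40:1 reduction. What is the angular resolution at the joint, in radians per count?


counts per rev = 634
effective counts at joint = 634 * 40 = 25360
resolution = 2*pi / 25360
= 2.4776e-04 rad/count


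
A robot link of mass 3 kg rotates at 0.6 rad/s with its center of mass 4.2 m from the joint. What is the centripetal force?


F = m * omega^2 * r
= 3 * 0.6^2 * 4.2
= 3 * 0.36 * 4.2
= 4.536 N


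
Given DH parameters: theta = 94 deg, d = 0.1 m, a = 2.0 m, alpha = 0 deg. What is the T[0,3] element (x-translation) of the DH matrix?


T[0,3] = a * cos(theta)
= 2.0 * cos(94 deg)
= 2.0 * -0.0698
= -0.1395


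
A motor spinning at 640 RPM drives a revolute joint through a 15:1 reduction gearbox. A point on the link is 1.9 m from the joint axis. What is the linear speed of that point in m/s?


omega_motor = 640 * 2*pi/60 = 67.0206 rad/s
omega_joint = omega_motor / 15 = 4.468 rad/s
v = omega_joint * r = 4.468 * 1.9
= 8.4893 m/s


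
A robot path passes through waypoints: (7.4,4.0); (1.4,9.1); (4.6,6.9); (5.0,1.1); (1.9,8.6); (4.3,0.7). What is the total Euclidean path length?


Segment lengths:
  seg1 = sqrt((-6.0)^2 + (5.1)^2) = 7.8746
  seg2 = sqrt((3.2)^2 + (-2.2)^2) = 3.8833
  seg3 = sqrt((0.4)^2 + (-5.8)^2) = 5.8138
  seg4 = sqrt((-3.1)^2 + (7.5)^2) = 8.1154
  seg5 = sqrt((2.4)^2 + (-7.9)^2) = 8.2565
Total = 33.9436


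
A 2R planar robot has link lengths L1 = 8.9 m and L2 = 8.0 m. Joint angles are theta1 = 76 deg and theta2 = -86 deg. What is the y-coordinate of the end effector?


Convert angles to radians: theta1 = 1.3265, theta2 = -1.501
y = L1*sin(theta1) + L2*sin(theta1+theta2)
y = 8.6356 + -1.3892
y = 7.2464


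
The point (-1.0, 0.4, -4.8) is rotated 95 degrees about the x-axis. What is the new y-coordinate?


Rotation about x-axis: y' = y*cos(theta) - z*sin(theta)
= 0.4 * -0.0872 - -4.8 * 0.9962
= 4.7469


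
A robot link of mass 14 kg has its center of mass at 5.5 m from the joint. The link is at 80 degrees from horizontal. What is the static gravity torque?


tau = m*g*L*cos(angle)
= 14 * 9.81 * 5.5 * cos(80 deg)
= 14 * 9.81 * 5.5 * 0.1736
= 131.1686 Nm


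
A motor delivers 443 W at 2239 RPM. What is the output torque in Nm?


omega = 2239 * 2*pi/60 = 234.4675 rad/s
tau = P / omega = 443 / 234.4675
= 1.8894 Nm


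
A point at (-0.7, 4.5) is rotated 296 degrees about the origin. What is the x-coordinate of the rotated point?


x' = x*cos(theta) - y*sin(theta)
cos(296 deg) = 0.4384, sin(296 deg) = -0.8988
x' = -0.7 * 0.4384 - 4.5 * -0.8988
= -0.3069 - -4.0446
= 3.7377


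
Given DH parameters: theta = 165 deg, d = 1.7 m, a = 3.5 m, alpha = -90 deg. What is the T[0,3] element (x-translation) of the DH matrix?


T[0,3] = a * cos(theta)
= 3.5 * cos(165 deg)
= 3.5 * -0.9659
= -3.3807


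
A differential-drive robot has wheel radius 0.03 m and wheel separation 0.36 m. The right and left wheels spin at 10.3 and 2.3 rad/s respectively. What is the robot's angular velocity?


vR = r*wR = 0.03*10.3 = 0.309 m/s
vL = r*wL = 0.03*2.3 = 0.069 m/s
v = (vR+vL)/2 = 0.189 m/s
omega = (vR-vL)/L = 0.6667 rad/s
angular velocity = 0.6667 rad/s


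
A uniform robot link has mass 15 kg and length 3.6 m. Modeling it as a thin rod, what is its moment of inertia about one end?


I = (1/3) * m * L^2
= (1/3) * 15 * 3.6^2
= 0.333333 * 15 * 12.96
= 64.8 kg*m^2


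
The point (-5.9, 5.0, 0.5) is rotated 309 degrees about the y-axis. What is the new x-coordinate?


Rotation about y-axis: x' = x*cos(theta) + z*sin(theta)
= -5.9 * 0.6293 + 0.5 * -0.7771
= -4.1016


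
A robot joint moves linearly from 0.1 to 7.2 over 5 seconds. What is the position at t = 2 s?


s = t/T = 2/5 = 0.4
p(t) = p0 + (pf-p0)*s
= 0.1 + (7.2 - 0.1) * 0.4
= 2.94


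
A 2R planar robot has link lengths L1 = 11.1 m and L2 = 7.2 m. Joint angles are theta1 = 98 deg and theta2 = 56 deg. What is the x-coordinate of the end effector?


Convert angles to radians: theta1 = 1.7104, theta2 = 0.9774
x = L1*cos(theta1) + L2*cos(theta1+theta2)
x = -1.5448 + -6.4713
x = -8.0161


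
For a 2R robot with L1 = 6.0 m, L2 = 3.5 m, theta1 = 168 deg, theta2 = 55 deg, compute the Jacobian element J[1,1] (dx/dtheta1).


J[1,1] = -L1*sin(t1) - L2*sin(t1+t2)
= -6.0*sin(168) - 3.5*sin(223)
= 1.1395


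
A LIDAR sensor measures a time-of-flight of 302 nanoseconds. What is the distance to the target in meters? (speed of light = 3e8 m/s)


tof = 302 ns = 3.02e-07 s
dist = c * tof / 2
= 3e8 * 3.02e-07 / 2
= 45.3 m


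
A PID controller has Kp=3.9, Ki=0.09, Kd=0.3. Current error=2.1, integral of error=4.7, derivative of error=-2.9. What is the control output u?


u = Kp*e + Ki*int(e) + Kd*de/dt
= 3.9*2.1 + 0.09*4.7 + 0.3*(-2.9)
= 8.19 + 0.423 + -0.87
= 7.743


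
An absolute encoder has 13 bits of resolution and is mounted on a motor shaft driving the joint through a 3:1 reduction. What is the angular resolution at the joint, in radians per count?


counts = 2^13 = 8192
effective counts at joint = 8192 * 3 = 24576
resolution = 2*pi / 24576
= 2.5566e-04 rad/count


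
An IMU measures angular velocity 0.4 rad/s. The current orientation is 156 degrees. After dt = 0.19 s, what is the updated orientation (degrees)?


delta_theta = w * dt = 0.4 * 0.19 = 0.076 rad
= 4.3545 deg
theta_new = 156 + 4.3545 = 160.3545 deg


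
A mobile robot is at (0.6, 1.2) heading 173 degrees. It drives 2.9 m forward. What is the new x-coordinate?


x_new = x0 + d*cos(theta)
= 0.6 + 2.9*cos(173)
= 0.6 + -2.8784
= -2.2784


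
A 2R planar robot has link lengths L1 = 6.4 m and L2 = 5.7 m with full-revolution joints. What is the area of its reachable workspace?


r_max = L1 + L2 = 12.1 m
r_min = |L1 - L2| = 0.7 m
Area = pi*(r_max^2 - r_min^2)
= pi*(146.41 - 0.49)
= pi * 145.92
= 458.4212 m^2


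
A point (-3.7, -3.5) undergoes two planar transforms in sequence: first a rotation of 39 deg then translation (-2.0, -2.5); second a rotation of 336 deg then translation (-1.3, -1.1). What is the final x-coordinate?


After transform 1:
x1 = cos(39)*-3.7 - sin(39)*-3.5 + -2.0 = -2.6728
y1 = sin(39)*-3.7 + cos(39)*-3.5 + -2.5 = -7.5485
After transform 2:
x2 = cos(336)*-2.6728 - sin(336)*-7.5485 + -1.3
= -6.812


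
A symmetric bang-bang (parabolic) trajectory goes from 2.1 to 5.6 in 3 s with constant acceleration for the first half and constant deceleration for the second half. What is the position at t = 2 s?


Symmetric rest-to-rest: each phase covers (pf-p0)/2 in time T/2. 0.5*a*(T/2)^2 = (pf-p0)/2 => a = 4*(pf-p0)/T^2
a = 4*(5.6-2.1)/3^2 = 1.5556
t = 2 is in the deceleration phase (t > T/2).
p = pf - 0.5*a*(T-t)^2 = 5.6 - 0.5*1.5556*1^2
= 4.8222


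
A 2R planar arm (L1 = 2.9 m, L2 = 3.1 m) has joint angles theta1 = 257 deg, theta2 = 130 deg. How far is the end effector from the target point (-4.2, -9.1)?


End effector via forward kinematics:
x = L1*cos(t1) + L2*cos(t1+t2) = 2.1098
y = L1*sin(t1) + L2*sin(t1+t2) = -1.4183
Distance to target:
d = sqrt((-4.2 - 2.1098)^2 + (-9.1 - -1.4183)^2)
= sqrt(39.8131 + 59.0085)
= 9.9409 m


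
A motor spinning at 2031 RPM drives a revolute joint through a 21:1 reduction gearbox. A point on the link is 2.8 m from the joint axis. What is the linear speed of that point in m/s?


omega_motor = 2031 * 2*pi/60 = 212.6858 rad/s
omega_joint = omega_motor / 21 = 10.1279 rad/s
v = omega_joint * r = 10.1279 * 2.8
= 28.3581 m/s


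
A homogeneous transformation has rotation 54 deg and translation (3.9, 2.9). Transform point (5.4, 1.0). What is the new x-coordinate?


x' = cos(theta)*px - sin(theta)*py + tx
= 0.5878*5.4 - 0.809*1.0 + 3.9
= 6.265


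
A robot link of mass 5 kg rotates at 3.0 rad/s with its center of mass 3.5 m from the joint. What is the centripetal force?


F = m * omega^2 * r
= 5 * 3.0^2 * 3.5
= 5 * 9.0 * 3.5
= 157.5 N


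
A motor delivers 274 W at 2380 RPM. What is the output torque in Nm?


omega = 2380 * 2*pi/60 = 249.233 rad/s
tau = P / omega = 274 / 249.233
= 1.0994 Nm


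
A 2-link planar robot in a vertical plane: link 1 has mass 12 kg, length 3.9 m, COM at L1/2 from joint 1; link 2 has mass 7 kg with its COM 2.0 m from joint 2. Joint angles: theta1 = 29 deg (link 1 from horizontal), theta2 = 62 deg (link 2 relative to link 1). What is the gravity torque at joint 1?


Horizontal distance from joint 1 to link-1 COM:
  x_c1 = (L1/2)*cos(t1) = 1.95 * 0.8746 = 1.7055 m
Horizontal distance from joint 1 to link-2 COM:
  x_c2 = L1*cos(t1) + Lc2*cos(t1+t2)
       = 3.9*0.8746 + 2.0*-0.0175 = 3.3761 m
tau1 = m1*g*x_c1 + m2*g*x_c2
     = 12*9.81*1.7055 + 7*9.81*3.3761
     = 200.7725 + 231.8376
     = 432.6101 Nm


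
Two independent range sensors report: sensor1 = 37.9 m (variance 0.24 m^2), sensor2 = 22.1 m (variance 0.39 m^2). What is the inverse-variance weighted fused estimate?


w1 = (1/var1) / (1/var1 + 1/var2)
   = 4.1667 / (4.1667 + 2.5641) = 0.619
w2 = 1 - w1 = 0.381
fused = w1*s1 + w2*s2 = 23.4619 + 8.419
= 31.881 m


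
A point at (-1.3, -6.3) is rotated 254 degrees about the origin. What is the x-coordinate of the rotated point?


x' = x*cos(theta) - y*sin(theta)
cos(254 deg) = -0.2756, sin(254 deg) = -0.9613
x' = -1.3 * -0.2756 - -6.3 * -0.9613
= 0.3583 - 6.0559
= -5.6976


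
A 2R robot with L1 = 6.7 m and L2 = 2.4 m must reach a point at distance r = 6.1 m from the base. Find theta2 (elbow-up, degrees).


cos(theta2) = (r^2 - L1^2 - L2^2) / (2*L1*L2)
cos(theta2) = (37.21 - 44.89 - 5.76) / 32.16
cos(theta2) = -0.41791
theta2 = 114.7027 degrees


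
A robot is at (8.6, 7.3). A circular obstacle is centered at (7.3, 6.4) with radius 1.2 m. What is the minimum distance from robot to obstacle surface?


center_dist = sqrt((8.6-7.3)^2 + (7.3-6.4)^2)
= sqrt(1.69 + 0.81)
= 1.5811
min_dist = center_dist - radius = 1.5811 - 1.2 = 0.3811 m


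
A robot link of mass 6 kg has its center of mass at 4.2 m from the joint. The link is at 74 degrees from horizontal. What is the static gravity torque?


tau = m*g*L*cos(angle)
= 6 * 9.81 * 4.2 * cos(74 deg)
= 6 * 9.81 * 4.2 * 0.2756
= 68.1409 Nm


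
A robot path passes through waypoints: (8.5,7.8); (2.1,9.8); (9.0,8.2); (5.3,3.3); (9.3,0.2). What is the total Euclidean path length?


Segment lengths:
  seg1 = sqrt((-6.4)^2 + (2.0)^2) = 6.7052
  seg2 = sqrt((6.9)^2 + (-1.6)^2) = 7.0831
  seg3 = sqrt((-3.7)^2 + (-4.9)^2) = 6.14
  seg4 = sqrt((4.0)^2 + (-3.1)^2) = 5.0606
Total = 24.989


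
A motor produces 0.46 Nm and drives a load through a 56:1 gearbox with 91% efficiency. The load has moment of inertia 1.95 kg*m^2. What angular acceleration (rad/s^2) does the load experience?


tau_out = tau_motor * N * eta
= 0.46 * 56 * 0.91 = 23.4416 Nm
alpha = tau_out / I = 23.4416 / 1.95
= 12.0213 rad/s^2


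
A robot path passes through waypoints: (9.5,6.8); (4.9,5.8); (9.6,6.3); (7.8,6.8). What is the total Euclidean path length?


Segment lengths:
  seg1 = sqrt((-4.6)^2 + (-1.0)^2) = 4.7074
  seg2 = sqrt((4.7)^2 + (0.5)^2) = 4.7265
  seg3 = sqrt((-1.8)^2 + (0.5)^2) = 1.8682
Total = 11.3021


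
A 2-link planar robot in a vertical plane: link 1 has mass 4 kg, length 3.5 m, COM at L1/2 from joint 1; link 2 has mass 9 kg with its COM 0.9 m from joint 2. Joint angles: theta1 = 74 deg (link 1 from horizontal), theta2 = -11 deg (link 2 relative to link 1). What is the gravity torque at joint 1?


Horizontal distance from joint 1 to link-1 COM:
  x_c1 = (L1/2)*cos(t1) = 1.75 * 0.2756 = 0.4824 m
Horizontal distance from joint 1 to link-2 COM:
  x_c2 = L1*cos(t1) + Lc2*cos(t1+t2)
       = 3.5*0.2756 + 0.9*0.454 = 1.3733 m
tau1 = m1*g*x_c1 + m2*g*x_c2
     = 4*9.81*0.4824 + 9*9.81*1.3733
     = 18.928 + 121.2506
     = 140.1786 Nm


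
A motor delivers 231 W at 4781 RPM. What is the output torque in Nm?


omega = 4781 * 2*pi/60 = 500.6651 rad/s
tau = P / omega = 231 / 500.6651
= 0.4614 Nm


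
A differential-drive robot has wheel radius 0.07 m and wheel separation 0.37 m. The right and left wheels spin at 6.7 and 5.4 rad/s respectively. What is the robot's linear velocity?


vR = r*wR = 0.07*6.7 = 0.469 m/s
vL = r*wL = 0.07*5.4 = 0.378 m/s
v = (vR+vL)/2 = 0.4235 m/s
omega = (vR-vL)/L = 0.2459 rad/s
linear velocity = 0.4235 m/s


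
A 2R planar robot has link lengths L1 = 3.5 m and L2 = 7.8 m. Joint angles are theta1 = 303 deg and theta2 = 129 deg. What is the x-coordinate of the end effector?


Convert angles to radians: theta1 = 5.2883, theta2 = 2.2515
x = L1*cos(theta1) + L2*cos(theta1+theta2)
x = 1.9062 + 2.4103
x = 4.3166


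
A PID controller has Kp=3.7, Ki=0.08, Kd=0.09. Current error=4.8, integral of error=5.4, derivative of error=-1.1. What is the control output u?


u = Kp*e + Ki*int(e) + Kd*de/dt
= 3.7*4.8 + 0.08*5.4 + 0.09*(-1.1)
= 17.76 + 0.432 + -0.099
= 18.093


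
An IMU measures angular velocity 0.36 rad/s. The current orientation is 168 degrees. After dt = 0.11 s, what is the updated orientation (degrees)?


delta_theta = w * dt = 0.36 * 0.11 = 0.0396 rad
= 2.2689 deg
theta_new = 168 + 2.2689 = 170.2689 deg


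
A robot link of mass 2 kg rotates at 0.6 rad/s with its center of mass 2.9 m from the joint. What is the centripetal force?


F = m * omega^2 * r
= 2 * 0.6^2 * 2.9
= 2 * 0.36 * 2.9
= 2.088 N


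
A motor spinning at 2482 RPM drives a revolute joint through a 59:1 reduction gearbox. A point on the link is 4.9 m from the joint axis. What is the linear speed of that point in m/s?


omega_motor = 2482 * 2*pi/60 = 259.9144 rad/s
omega_joint = omega_motor / 59 = 4.4053 rad/s
v = omega_joint * r = 4.4053 * 4.9
= 21.5861 m/s


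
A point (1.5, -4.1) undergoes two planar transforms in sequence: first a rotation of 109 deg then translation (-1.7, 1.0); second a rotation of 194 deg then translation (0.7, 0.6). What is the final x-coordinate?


After transform 1:
x1 = cos(109)*1.5 - sin(109)*-4.1 + -1.7 = 1.6883
y1 = sin(109)*1.5 + cos(109)*-4.1 + 1.0 = 3.7531
After transform 2:
x2 = cos(194)*1.6883 - sin(194)*3.7531 + 0.7
= -0.0302


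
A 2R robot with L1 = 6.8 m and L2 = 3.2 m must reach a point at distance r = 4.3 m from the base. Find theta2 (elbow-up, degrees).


cos(theta2) = (r^2 - L1^2 - L2^2) / (2*L1*L2)
cos(theta2) = (18.49 - 46.24 - 10.24) / 43.52
cos(theta2) = -0.872932
theta2 = 150.8012 degrees


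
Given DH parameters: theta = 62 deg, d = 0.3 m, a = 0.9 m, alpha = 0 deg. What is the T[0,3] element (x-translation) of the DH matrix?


T[0,3] = a * cos(theta)
= 0.9 * cos(62 deg)
= 0.9 * 0.4695
= 0.4225


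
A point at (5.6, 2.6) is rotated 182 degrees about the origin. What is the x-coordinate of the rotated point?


x' = x*cos(theta) - y*sin(theta)
cos(182 deg) = -0.9994, sin(182 deg) = -0.0349
x' = 5.6 * -0.9994 - 2.6 * -0.0349
= -5.5966 - -0.0907
= -5.5058


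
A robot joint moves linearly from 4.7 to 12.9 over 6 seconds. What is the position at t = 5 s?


s = t/T = 5/6 = 0.8333
p(t) = p0 + (pf-p0)*s
= 4.7 + (12.9 - 4.7) * 0.8333
= 11.5333


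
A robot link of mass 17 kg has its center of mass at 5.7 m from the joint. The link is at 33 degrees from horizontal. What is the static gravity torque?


tau = m*g*L*cos(angle)
= 17 * 9.81 * 5.7 * cos(33 deg)
= 17 * 9.81 * 5.7 * 0.8387
= 797.231 Nm


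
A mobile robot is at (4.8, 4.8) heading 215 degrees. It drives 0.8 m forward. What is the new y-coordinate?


y_new = y0 + d*sin(theta)
= 4.8 + 0.8*sin(215)
= 4.8 + -0.4589
= 4.3411


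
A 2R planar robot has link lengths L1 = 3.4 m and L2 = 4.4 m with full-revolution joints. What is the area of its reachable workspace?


r_max = L1 + L2 = 7.8 m
r_min = |L1 - L2| = 1.0 m
Area = pi*(r_max^2 - r_min^2)
= pi*(60.84 - 1.0)
= pi * 59.84
= 187.9929 m^2


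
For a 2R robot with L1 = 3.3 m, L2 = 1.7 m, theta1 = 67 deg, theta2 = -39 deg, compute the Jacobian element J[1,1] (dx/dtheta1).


J[1,1] = -L1*sin(t1) - L2*sin(t1+t2)
= -3.3*sin(67) - 1.7*sin(28)
= -3.8358


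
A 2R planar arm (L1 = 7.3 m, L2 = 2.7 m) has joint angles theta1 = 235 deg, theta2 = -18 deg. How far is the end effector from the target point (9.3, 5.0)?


End effector via forward kinematics:
x = L1*cos(t1) + L2*cos(t1+t2) = -6.3434
y = L1*sin(t1) + L2*sin(t1+t2) = -7.6047
Distance to target:
d = sqrt((9.3 - -6.3434)^2 + (5.0 - -7.6047)^2)
= sqrt(244.7167 + 158.8787)
= 20.0897 m


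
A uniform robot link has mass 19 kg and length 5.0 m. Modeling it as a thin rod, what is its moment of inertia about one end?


I = (1/3) * m * L^2
= (1/3) * 19 * 5.0^2
= 0.333333 * 19 * 25.0
= 158.3333 kg*m^2


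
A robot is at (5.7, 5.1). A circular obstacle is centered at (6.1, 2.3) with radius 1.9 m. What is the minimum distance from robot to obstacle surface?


center_dist = sqrt((5.7-6.1)^2 + (5.1-2.3)^2)
= sqrt(0.16 + 7.84)
= 2.8284
min_dist = center_dist - radius = 2.8284 - 1.9 = 0.9284 m


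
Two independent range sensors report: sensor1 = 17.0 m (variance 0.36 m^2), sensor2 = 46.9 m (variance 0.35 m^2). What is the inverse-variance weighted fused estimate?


w1 = (1/var1) / (1/var1 + 1/var2)
   = 2.7778 / (2.7778 + 2.8571) = 0.493
w2 = 1 - w1 = 0.507
fused = w1*s1 + w2*s2 = 8.3803 + 23.7803
= 32.1606 m


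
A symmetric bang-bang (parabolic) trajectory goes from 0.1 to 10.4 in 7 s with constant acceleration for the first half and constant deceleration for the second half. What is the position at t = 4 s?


Symmetric rest-to-rest: each phase covers (pf-p0)/2 in time T/2. 0.5*a*(T/2)^2 = (pf-p0)/2 => a = 4*(pf-p0)/T^2
a = 4*(10.4-0.1)/7^2 = 0.8408
t = 4 is in the deceleration phase (t > T/2).
p = pf - 0.5*a*(T-t)^2 = 10.4 - 0.5*0.8408*3^2
= 6.6163


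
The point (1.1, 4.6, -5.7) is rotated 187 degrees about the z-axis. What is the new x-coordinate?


Rotation about z-axis: x' = x*cos(theta) - y*sin(theta)
= 1.1 * -0.9925 - 4.6 * -0.1219
= -0.5312


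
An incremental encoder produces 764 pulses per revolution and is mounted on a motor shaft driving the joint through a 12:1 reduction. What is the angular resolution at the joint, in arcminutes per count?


counts per rev = 764
effective counts at joint = 764 * 12 = 9168
resolution = 360*60 / 9168
= 2.356 arcmin/count


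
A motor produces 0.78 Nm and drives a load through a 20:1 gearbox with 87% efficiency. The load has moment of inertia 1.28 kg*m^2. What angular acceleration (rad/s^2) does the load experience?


tau_out = tau_motor * N * eta
= 0.78 * 20 * 0.87 = 13.572 Nm
alpha = tau_out / I = 13.572 / 1.28
= 10.6031 rad/s^2


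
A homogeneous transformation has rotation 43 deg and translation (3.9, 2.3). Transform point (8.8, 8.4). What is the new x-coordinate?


x' = cos(theta)*px - sin(theta)*py + tx
= 0.7314*8.8 - 0.682*8.4 + 3.9
= 4.6071


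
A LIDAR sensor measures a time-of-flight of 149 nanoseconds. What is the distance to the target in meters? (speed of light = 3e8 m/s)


tof = 149 ns = 1.49e-07 s
dist = c * tof / 2
= 3e8 * 1.49e-07 / 2
= 22.35 m
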